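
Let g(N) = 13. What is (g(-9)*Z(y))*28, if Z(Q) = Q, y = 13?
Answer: 4732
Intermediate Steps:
(g(-9)*Z(y))*28 = (13*13)*28 = 169*28 = 4732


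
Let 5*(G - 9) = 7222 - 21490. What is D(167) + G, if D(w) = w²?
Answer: 125222/5 ≈ 25044.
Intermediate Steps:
G = -14223/5 (G = 9 + (7222 - 21490)/5 = 9 + (⅕)*(-14268) = 9 - 14268/5 = -14223/5 ≈ -2844.6)
D(167) + G = 167² - 14223/5 = 27889 - 14223/5 = 125222/5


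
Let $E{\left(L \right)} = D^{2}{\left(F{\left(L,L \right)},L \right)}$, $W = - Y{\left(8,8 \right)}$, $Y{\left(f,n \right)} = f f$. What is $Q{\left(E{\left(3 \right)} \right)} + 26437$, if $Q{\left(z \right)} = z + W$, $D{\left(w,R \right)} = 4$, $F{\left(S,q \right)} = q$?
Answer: $26389$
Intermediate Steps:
$Y{\left(f,n \right)} = f^{2}$
$W = -64$ ($W = - 8^{2} = \left(-1\right) 64 = -64$)
$E{\left(L \right)} = 16$ ($E{\left(L \right)} = 4^{2} = 16$)
$Q{\left(z \right)} = -64 + z$ ($Q{\left(z \right)} = z - 64 = -64 + z$)
$Q{\left(E{\left(3 \right)} \right)} + 26437 = \left(-64 + 16\right) + 26437 = -48 + 26437 = 26389$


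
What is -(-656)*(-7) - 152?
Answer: -4744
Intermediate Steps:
-(-656)*(-7) - 152 = -82*56 - 152 = -4592 - 152 = -4744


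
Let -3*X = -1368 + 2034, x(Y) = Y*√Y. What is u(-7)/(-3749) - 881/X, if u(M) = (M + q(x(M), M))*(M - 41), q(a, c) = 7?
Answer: 881/222 ≈ 3.9685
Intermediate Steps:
x(Y) = Y^(3/2)
u(M) = (-41 + M)*(7 + M) (u(M) = (M + 7)*(M - 41) = (7 + M)*(-41 + M) = (-41 + M)*(7 + M))
X = -222 (X = -(-1368 + 2034)/3 = -⅓*666 = -222)
u(-7)/(-3749) - 881/X = (-287 + (-7)² - 34*(-7))/(-3749) - 881/(-222) = (-287 + 49 + 238)*(-1/3749) - 881*(-1/222) = 0*(-1/3749) + 881/222 = 0 + 881/222 = 881/222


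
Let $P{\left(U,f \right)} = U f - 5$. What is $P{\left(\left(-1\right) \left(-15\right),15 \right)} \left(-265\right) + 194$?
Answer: $-58106$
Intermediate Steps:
$P{\left(U,f \right)} = -5 + U f$
$P{\left(\left(-1\right) \left(-15\right),15 \right)} \left(-265\right) + 194 = \left(-5 + \left(-1\right) \left(-15\right) 15\right) \left(-265\right) + 194 = \left(-5 + 15 \cdot 15\right) \left(-265\right) + 194 = \left(-5 + 225\right) \left(-265\right) + 194 = 220 \left(-265\right) + 194 = -58300 + 194 = -58106$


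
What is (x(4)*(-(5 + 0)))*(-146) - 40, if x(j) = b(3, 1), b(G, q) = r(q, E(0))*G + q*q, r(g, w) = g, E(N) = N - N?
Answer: 2880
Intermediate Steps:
E(N) = 0
b(G, q) = q² + G*q (b(G, q) = q*G + q*q = G*q + q² = q² + G*q)
x(j) = 4 (x(j) = 1*(3 + 1) = 1*4 = 4)
(x(4)*(-(5 + 0)))*(-146) - 40 = (4*(-(5 + 0)))*(-146) - 40 = (4*(-1*5))*(-146) - 40 = (4*(-5))*(-146) - 40 = -20*(-146) - 40 = 2920 - 40 = 2880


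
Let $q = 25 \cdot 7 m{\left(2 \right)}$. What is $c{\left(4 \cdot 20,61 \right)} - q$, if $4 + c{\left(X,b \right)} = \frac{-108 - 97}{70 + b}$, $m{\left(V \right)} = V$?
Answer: $- \frac{46579}{131} \approx -355.56$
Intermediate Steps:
$c{\left(X,b \right)} = -4 - \frac{205}{70 + b}$ ($c{\left(X,b \right)} = -4 + \frac{-108 - 97}{70 + b} = -4 - \frac{205}{70 + b}$)
$q = 350$ ($q = 25 \cdot 7 \cdot 2 = 175 \cdot 2 = 350$)
$c{\left(4 \cdot 20,61 \right)} - q = \frac{-485 - 244}{70 + 61} - 350 = \frac{-485 - 244}{131} - 350 = \frac{1}{131} \left(-729\right) - 350 = - \frac{729}{131} - 350 = - \frac{46579}{131}$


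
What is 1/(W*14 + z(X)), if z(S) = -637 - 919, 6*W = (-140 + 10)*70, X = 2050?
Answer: -3/68368 ≈ -4.3880e-5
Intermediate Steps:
W = -4550/3 (W = ((-140 + 10)*70)/6 = (-130*70)/6 = (1/6)*(-9100) = -4550/3 ≈ -1516.7)
z(S) = -1556
1/(W*14 + z(X)) = 1/(-4550/3*14 - 1556) = 1/(-63700/3 - 1556) = 1/(-68368/3) = -3/68368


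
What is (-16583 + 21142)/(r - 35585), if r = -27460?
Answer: -4559/63045 ≈ -0.072313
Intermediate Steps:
(-16583 + 21142)/(r - 35585) = (-16583 + 21142)/(-27460 - 35585) = 4559/(-63045) = 4559*(-1/63045) = -4559/63045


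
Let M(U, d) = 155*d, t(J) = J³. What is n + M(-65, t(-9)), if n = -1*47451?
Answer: -160446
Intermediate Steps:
n = -47451
n + M(-65, t(-9)) = -47451 + 155*(-9)³ = -47451 + 155*(-729) = -47451 - 112995 = -160446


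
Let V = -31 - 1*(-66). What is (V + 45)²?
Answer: 6400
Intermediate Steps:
V = 35 (V = -31 + 66 = 35)
(V + 45)² = (35 + 45)² = 80² = 6400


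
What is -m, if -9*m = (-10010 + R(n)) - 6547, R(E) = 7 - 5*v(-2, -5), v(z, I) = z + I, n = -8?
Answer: -1835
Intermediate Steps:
v(z, I) = I + z
R(E) = 42 (R(E) = 7 - 5*(-5 - 2) = 7 - 5*(-7) = 7 + 35 = 42)
m = 1835 (m = -((-10010 + 42) - 6547)/9 = -(-9968 - 6547)/9 = -1/9*(-16515) = 1835)
-m = -1*1835 = -1835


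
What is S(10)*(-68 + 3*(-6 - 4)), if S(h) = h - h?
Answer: 0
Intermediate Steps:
S(h) = 0
S(10)*(-68 + 3*(-6 - 4)) = 0*(-68 + 3*(-6 - 4)) = 0*(-68 + 3*(-10)) = 0*(-68 - 30) = 0*(-98) = 0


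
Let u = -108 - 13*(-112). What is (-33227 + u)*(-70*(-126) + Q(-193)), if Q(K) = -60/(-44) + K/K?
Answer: -3093729434/11 ≈ -2.8125e+8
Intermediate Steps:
Q(K) = 26/11 (Q(K) = -60*(-1/44) + 1 = 15/11 + 1 = 26/11)
u = 1348 (u = -108 + 1456 = 1348)
(-33227 + u)*(-70*(-126) + Q(-193)) = (-33227 + 1348)*(-70*(-126) + 26/11) = -31879*(8820 + 26/11) = -31879*97046/11 = -3093729434/11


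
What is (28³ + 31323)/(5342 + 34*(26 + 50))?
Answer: 53275/7926 ≈ 6.7215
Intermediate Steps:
(28³ + 31323)/(5342 + 34*(26 + 50)) = (21952 + 31323)/(5342 + 34*76) = 53275/(5342 + 2584) = 53275/7926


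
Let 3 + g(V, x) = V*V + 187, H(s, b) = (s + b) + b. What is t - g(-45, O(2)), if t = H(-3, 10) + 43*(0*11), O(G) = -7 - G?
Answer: -2192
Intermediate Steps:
H(s, b) = s + 2*b (H(s, b) = (b + s) + b = s + 2*b)
g(V, x) = 184 + V**2 (g(V, x) = -3 + (V*V + 187) = -3 + (V**2 + 187) = -3 + (187 + V**2) = 184 + V**2)
t = 17 (t = (-3 + 2*10) + 43*(0*11) = (-3 + 20) + 43*0 = 17 + 0 = 17)
t - g(-45, O(2)) = 17 - (184 + (-45)**2) = 17 - (184 + 2025) = 17 - 1*2209 = 17 - 2209 = -2192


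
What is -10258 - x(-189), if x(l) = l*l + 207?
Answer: -46186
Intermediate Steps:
x(l) = 207 + l**2 (x(l) = l**2 + 207 = 207 + l**2)
-10258 - x(-189) = -10258 - (207 + (-189)**2) = -10258 - (207 + 35721) = -10258 - 1*35928 = -10258 - 35928 = -46186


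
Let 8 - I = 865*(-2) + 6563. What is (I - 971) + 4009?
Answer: -1787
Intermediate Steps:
I = -4825 (I = 8 - (865*(-2) + 6563) = 8 - (-1730 + 6563) = 8 - 1*4833 = 8 - 4833 = -4825)
(I - 971) + 4009 = (-4825 - 971) + 4009 = -5796 + 4009 = -1787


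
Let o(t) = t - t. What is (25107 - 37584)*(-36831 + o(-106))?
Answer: 459540387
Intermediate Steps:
o(t) = 0
(25107 - 37584)*(-36831 + o(-106)) = (25107 - 37584)*(-36831 + 0) = -12477*(-36831) = 459540387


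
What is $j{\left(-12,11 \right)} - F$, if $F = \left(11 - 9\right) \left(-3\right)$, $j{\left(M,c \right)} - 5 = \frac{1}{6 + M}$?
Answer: $\frac{65}{6} \approx 10.833$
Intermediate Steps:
$j{\left(M,c \right)} = 5 + \frac{1}{6 + M}$
$F = -6$ ($F = 2 \left(-3\right) = -6$)
$j{\left(-12,11 \right)} - F = \frac{31 + 5 \left(-12\right)}{6 - 12} - -6 = \frac{31 - 60}{-6} + 6 = \left(- \frac{1}{6}\right) \left(-29\right) + 6 = \frac{29}{6} + 6 = \frac{65}{6}$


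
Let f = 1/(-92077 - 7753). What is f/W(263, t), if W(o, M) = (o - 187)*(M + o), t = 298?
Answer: -1/4256351880 ≈ -2.3494e-10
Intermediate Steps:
W(o, M) = (-187 + o)*(M + o)
f = -1/99830 (f = 1/(-99830) = -1/99830 ≈ -1.0017e-5)
f/W(263, t) = -1/(99830*(263**2 - 187*298 - 187*263 + 298*263)) = -1/(99830*(69169 - 55726 - 49181 + 78374)) = -1/99830/42636 = -1/99830*1/42636 = -1/4256351880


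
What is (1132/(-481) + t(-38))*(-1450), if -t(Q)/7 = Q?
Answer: -183880300/481 ≈ -3.8229e+5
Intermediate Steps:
t(Q) = -7*Q
(1132/(-481) + t(-38))*(-1450) = (1132/(-481) - 7*(-38))*(-1450) = (1132*(-1/481) + 266)*(-1450) = (-1132/481 + 266)*(-1450) = (126814/481)*(-1450) = -183880300/481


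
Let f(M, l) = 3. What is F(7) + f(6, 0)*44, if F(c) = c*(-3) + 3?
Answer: 114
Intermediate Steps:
F(c) = 3 - 3*c (F(c) = -3*c + 3 = 3 - 3*c)
F(7) + f(6, 0)*44 = (3 - 3*7) + 3*44 = (3 - 21) + 132 = -18 + 132 = 114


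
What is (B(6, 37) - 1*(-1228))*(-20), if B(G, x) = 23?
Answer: -25020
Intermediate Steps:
(B(6, 37) - 1*(-1228))*(-20) = (23 - 1*(-1228))*(-20) = (23 + 1228)*(-20) = 1251*(-20) = -25020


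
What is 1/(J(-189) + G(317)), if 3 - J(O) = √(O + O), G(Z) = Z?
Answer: 160/51389 + 3*I*√42/102778 ≈ 0.0031135 + 0.00018917*I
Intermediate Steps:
J(O) = 3 - √2*√O (J(O) = 3 - √(O + O) = 3 - √(2*O) = 3 - √2*√O)
1/(J(-189) + G(317)) = 1/((3 - √2*√(-189)) + 317) = 1/((3 - √2*3*I*√21) + 317) = 1/((3 - 3*I*√42) + 317) = 1/(320 - 3*I*√42)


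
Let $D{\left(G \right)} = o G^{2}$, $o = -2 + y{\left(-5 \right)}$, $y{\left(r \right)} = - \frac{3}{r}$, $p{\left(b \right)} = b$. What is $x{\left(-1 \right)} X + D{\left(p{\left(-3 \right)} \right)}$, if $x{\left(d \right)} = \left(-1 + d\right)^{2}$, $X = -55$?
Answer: $- \frac{1163}{5} \approx -232.6$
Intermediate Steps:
$o = - \frac{7}{5}$ ($o = -2 - \frac{3}{-5} = -2 - - \frac{3}{5} = -2 + \frac{3}{5} = - \frac{7}{5} \approx -1.4$)
$D{\left(G \right)} = - \frac{7 G^{2}}{5}$
$x{\left(-1 \right)} X + D{\left(p{\left(-3 \right)} \right)} = \left(-1 - 1\right)^{2} \left(-55\right) - \frac{7 \left(-3\right)^{2}}{5} = \left(-2\right)^{2} \left(-55\right) - \frac{63}{5} = 4 \left(-55\right) - \frac{63}{5} = -220 - \frac{63}{5} = - \frac{1163}{5}$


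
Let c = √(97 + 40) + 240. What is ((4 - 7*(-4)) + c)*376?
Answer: 102272 + 376*√137 ≈ 1.0667e+5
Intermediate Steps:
c = 240 + √137 (c = √137 + 240 = 240 + √137 ≈ 251.70)
((4 - 7*(-4)) + c)*376 = ((4 - 7*(-4)) + (240 + √137))*376 = ((4 + 28) + (240 + √137))*376 = (32 + (240 + √137))*376 = (272 + √137)*376 = 102272 + 376*√137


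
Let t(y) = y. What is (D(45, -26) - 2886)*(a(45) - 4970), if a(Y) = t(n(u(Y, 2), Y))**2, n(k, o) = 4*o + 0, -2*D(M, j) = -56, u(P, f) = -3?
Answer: -78394940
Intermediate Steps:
D(M, j) = 28 (D(M, j) = -1/2*(-56) = 28)
n(k, o) = 4*o
a(Y) = 16*Y**2 (a(Y) = (4*Y)**2 = 16*Y**2)
(D(45, -26) - 2886)*(a(45) - 4970) = (28 - 2886)*(16*45**2 - 4970) = -2858*(16*2025 - 4970) = -2858*(32400 - 4970) = -2858*27430 = -78394940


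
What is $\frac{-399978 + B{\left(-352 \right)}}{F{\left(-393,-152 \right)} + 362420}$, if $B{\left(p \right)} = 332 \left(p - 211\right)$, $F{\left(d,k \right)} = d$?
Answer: $- \frac{586894}{362027} \approx -1.6211$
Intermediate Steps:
$B{\left(p \right)} = -70052 + 332 p$ ($B{\left(p \right)} = 332 \left(-211 + p\right) = -70052 + 332 p$)
$\frac{-399978 + B{\left(-352 \right)}}{F{\left(-393,-152 \right)} + 362420} = \frac{-399978 + \left(-70052 + 332 \left(-352\right)\right)}{-393 + 362420} = \frac{-399978 - 186916}{362027} = \left(-399978 - 186916\right) \frac{1}{362027} = \left(-586894\right) \frac{1}{362027} = - \frac{586894}{362027}$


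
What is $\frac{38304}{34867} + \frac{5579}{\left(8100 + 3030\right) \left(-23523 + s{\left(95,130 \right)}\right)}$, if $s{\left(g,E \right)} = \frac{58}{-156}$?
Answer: $\frac{2660588527699}{2421902141195} \approx 1.0986$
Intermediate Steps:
$s{\left(g,E \right)} = - \frac{29}{78}$ ($s{\left(g,E \right)} = 58 \left(- \frac{1}{156}\right) = - \frac{29}{78}$)
$\frac{38304}{34867} + \frac{5579}{\left(8100 + 3030\right) \left(-23523 + s{\left(95,130 \right)}\right)} = \frac{38304}{34867} + \frac{5579}{\left(8100 + 3030\right) \left(-23523 - \frac{29}{78}\right)} = 38304 \cdot \frac{1}{34867} + \frac{5579}{11130 \left(- \frac{1834823}{78}\right)} = \frac{5472}{4981} + \frac{5579}{- \frac{3403596665}{13}} = \frac{5472}{4981} + 5579 \left(- \frac{13}{3403596665}\right) = \frac{5472}{4981} - \frac{10361}{486228095} = \frac{2660588527699}{2421902141195}$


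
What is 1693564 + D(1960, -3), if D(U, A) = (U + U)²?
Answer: 17059964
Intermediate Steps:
D(U, A) = 4*U² (D(U, A) = (2*U)² = 4*U²)
1693564 + D(1960, -3) = 1693564 + 4*1960² = 1693564 + 4*3841600 = 1693564 + 15366400 = 17059964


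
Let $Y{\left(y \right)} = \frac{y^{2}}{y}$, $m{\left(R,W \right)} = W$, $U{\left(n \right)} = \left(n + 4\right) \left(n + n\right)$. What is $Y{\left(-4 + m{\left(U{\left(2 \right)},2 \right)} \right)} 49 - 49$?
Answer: $-147$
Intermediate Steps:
$U{\left(n \right)} = 2 n \left(4 + n\right)$ ($U{\left(n \right)} = \left(4 + n\right) 2 n = 2 n \left(4 + n\right)$)
$Y{\left(y \right)} = y$
$Y{\left(-4 + m{\left(U{\left(2 \right)},2 \right)} \right)} 49 - 49 = \left(-4 + 2\right) 49 - 49 = \left(-2\right) 49 - 49 = -98 - 49 = -147$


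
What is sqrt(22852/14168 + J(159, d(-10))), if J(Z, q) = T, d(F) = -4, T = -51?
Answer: I*sqrt(619598518)/3542 ≈ 7.0276*I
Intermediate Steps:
J(Z, q) = -51
sqrt(22852/14168 + J(159, d(-10))) = sqrt(22852/14168 - 51) = sqrt(22852*(1/14168) - 51) = sqrt(5713/3542 - 51) = sqrt(-174929/3542) = I*sqrt(619598518)/3542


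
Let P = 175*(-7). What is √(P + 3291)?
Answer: √2066 ≈ 45.453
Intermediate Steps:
P = -1225
√(P + 3291) = √(-1225 + 3291) = √2066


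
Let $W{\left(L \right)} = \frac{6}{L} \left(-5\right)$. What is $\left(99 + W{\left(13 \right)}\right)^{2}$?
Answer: $\frac{1580049}{169} \approx 9349.4$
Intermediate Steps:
$W{\left(L \right)} = - \frac{30}{L}$
$\left(99 + W{\left(13 \right)}\right)^{2} = \left(99 - \frac{30}{13}\right)^{2} = \left(\frac{1257}{13}\right)^{2} = \frac{1580049}{169}$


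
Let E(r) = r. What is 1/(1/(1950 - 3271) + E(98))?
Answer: 1321/129457 ≈ 0.010204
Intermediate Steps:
1/(1/(1950 - 3271) + E(98)) = 1/(1/(1950 - 3271) + 98) = 1/(1/(-1321) + 98) = 1/(-1/1321 + 98) = 1/(129457/1321) = 1321/129457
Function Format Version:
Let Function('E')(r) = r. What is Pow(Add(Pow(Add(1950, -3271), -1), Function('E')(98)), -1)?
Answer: Rational(1321, 129457) ≈ 0.010204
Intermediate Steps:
Pow(Add(Pow(Add(1950, -3271), -1), Function('E')(98)), -1) = Pow(Add(Pow(Add(1950, -3271), -1), 98), -1) = Pow(Add(Pow(-1321, -1), 98), -1) = Pow(Add(Rational(-1, 1321), 98), -1) = Pow(Rational(129457, 1321), -1) = Rational(1321, 129457)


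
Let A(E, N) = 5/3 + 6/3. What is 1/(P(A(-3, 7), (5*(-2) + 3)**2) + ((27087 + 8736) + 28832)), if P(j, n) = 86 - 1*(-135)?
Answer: 1/64876 ≈ 1.5414e-5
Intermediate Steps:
A(E, N) = 11/3 (A(E, N) = 5*(1/3) + 6*(1/3) = 5/3 + 2 = 11/3)
P(j, n) = 221 (P(j, n) = 86 + 135 = 221)
1/(P(A(-3, 7), (5*(-2) + 3)**2) + ((27087 + 8736) + 28832)) = 1/(221 + ((27087 + 8736) + 28832)) = 1/(221 + (35823 + 28832)) = 1/(221 + 64655) = 1/64876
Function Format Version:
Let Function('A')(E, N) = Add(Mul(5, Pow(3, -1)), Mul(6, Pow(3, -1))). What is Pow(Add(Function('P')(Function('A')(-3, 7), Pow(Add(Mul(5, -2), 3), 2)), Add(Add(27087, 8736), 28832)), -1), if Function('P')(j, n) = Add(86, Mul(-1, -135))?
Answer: Rational(1, 64876) ≈ 1.5414e-5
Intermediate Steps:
Function('A')(E, N) = Rational(11, 3) (Function('A')(E, N) = Add(Mul(5, Rational(1, 3)), Mul(6, Rational(1, 3))) = Add(Rational(5, 3), 2) = Rational(11, 3))
Function('P')(j, n) = 221 (Function('P')(j, n) = Add(86, 135) = 221)
Pow(Add(Function('P')(Function('A')(-3, 7), Pow(Add(Mul(5, -2), 3), 2)), Add(Add(27087, 8736), 28832)), -1) = Pow(Add(221, Add(Add(27087, 8736), 28832)), -1) = Pow(Add(221, Add(35823, 28832)), -1) = Pow(Add(221, 64655), -1) = Pow(64876, -1) = Rational(1, 64876)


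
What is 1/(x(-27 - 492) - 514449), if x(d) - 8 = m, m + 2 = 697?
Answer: -1/513746 ≈ -1.9465e-6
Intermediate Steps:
m = 695 (m = -2 + 697 = 695)
x(d) = 703 (x(d) = 8 + 695 = 703)
1/(x(-27 - 492) - 514449) = 1/(703 - 514449) = 1/(-513746) = -1/513746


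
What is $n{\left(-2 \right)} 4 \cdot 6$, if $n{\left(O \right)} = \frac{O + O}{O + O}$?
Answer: $24$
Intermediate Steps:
$n{\left(O \right)} = 1$ ($n{\left(O \right)} = \frac{2 O}{2 O} = 2 O \frac{1}{2 O} = 1$)
$n{\left(-2 \right)} 4 \cdot 6 = 1 \cdot 4 \cdot 6 = 4 \cdot 6 = 24$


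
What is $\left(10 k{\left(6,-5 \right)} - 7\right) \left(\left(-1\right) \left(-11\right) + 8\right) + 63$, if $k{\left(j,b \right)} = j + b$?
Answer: $120$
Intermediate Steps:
$k{\left(j,b \right)} = b + j$
$\left(10 k{\left(6,-5 \right)} - 7\right) \left(\left(-1\right) \left(-11\right) + 8\right) + 63 = \left(10 \left(-5 + 6\right) - 7\right) \left(\left(-1\right) \left(-11\right) + 8\right) + 63 = \left(10 \cdot 1 - 7\right) \left(11 + 8\right) + 63 = \left(10 - 7\right) 19 + 63 = 3 \cdot 19 + 63 = 57 + 63 = 120$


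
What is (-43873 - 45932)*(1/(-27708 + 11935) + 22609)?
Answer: -32025518747580/15773 ≈ -2.0304e+9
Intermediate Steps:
(-43873 - 45932)*(1/(-27708 + 11935) + 22609) = -89805*(1/(-15773) + 22609) = -89805*(-1/15773 + 22609) = -89805*356611756/15773 = -32025518747580/15773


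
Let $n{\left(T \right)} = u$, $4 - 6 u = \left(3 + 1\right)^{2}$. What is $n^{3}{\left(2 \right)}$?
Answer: $-8$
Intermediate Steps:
$u = -2$ ($u = \frac{2}{3} - \frac{\left(3 + 1\right)^{2}}{6} = \frac{2}{3} - \frac{4^{2}}{6} = \frac{2}{3} - \frac{8}{3} = -2$)
$n{\left(T \right)} = -2$
$n^{3}{\left(2 \right)} = \left(-2\right)^{3} = -8$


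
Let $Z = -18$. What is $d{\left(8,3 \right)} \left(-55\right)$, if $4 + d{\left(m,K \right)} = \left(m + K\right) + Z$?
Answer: $605$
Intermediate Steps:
$d{\left(m,K \right)} = -22 + K + m$ ($d{\left(m,K \right)} = -4 - \left(18 - K - m\right) = -4 + \left(-18 + K + m\right) = -22 + K + m$)
$d{\left(8,3 \right)} \left(-55\right) = \left(-22 + 3 + 8\right) \left(-55\right) = \left(-11\right) \left(-55\right) = 605$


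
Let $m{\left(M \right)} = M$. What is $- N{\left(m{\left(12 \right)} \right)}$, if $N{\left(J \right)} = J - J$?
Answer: $0$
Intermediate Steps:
$N{\left(J \right)} = 0$
$- N{\left(m{\left(12 \right)} \right)} = \left(-1\right) 0 = 0$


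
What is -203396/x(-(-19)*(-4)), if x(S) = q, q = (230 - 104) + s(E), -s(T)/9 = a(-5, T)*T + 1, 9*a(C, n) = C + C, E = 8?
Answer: -203396/197 ≈ -1032.5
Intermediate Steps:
a(C, n) = 2*C/9 (a(C, n) = (C + C)/9 = (2*C)/9 = 2*C/9)
s(T) = -9 + 10*T (s(T) = -9*(((2/9)*(-5))*T + 1) = -9*(-10*T/9 + 1) = -9*(1 - 10*T/9) = -9 + 10*T)
q = 197 (q = (230 - 104) + (-9 + 10*8) = 126 + (-9 + 80) = 126 + 71 = 197)
x(S) = 197
-203396/x(-(-19)*(-4)) = -203396/197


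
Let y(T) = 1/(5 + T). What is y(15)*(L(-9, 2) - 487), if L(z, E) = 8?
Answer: -479/20 ≈ -23.950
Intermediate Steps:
y(15)*(L(-9, 2) - 487) = (8 - 487)/(5 + 15) = -479/20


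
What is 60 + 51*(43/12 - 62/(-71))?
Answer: 81589/284 ≈ 287.29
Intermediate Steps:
60 + 51*(43/12 - 62/(-71)) = 60 + 51*(43*(1/12) - 62*(-1/71)) = 60 + 51*(43/12 + 62/71) = 60 + 51*(3797/852) = 60 + 64549/284 = 81589/284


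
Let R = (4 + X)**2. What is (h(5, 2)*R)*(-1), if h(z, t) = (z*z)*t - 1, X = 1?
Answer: -1225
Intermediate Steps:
R = 25 (R = (4 + 1)**2 = 5**2 = 25)
h(z, t) = -1 + t*z**2 (h(z, t) = z**2*t - 1 = t*z**2 - 1 = -1 + t*z**2)
(h(5, 2)*R)*(-1) = ((-1 + 2*5**2)*25)*(-1) = ((-1 + 2*25)*25)*(-1) = ((-1 + 50)*25)*(-1) = (49*25)*(-1) = 1225*(-1) = -1225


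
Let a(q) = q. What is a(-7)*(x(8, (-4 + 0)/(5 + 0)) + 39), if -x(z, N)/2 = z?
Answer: -161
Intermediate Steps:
x(z, N) = -2*z
a(-7)*(x(8, (-4 + 0)/(5 + 0)) + 39) = -7*(-2*8 + 39) = -7*(-16 + 39) = -7*23 = -161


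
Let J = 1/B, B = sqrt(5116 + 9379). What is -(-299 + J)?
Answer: 299 - sqrt(14495)/14495 ≈ 298.99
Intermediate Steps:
B = sqrt(14495) ≈ 120.40
J = sqrt(14495)/14495 (J = 1/(sqrt(14495)) = sqrt(14495)/14495 ≈ 0.0083060)
-(-299 + J) = -(-299 + sqrt(14495)/14495) = 299 - sqrt(14495)/14495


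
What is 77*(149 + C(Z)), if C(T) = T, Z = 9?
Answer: 12166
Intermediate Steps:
77*(149 + C(Z)) = 77*(149 + 9) = 77*158 = 12166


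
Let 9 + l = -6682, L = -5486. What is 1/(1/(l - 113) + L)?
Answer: -6804/37326745 ≈ -0.00018228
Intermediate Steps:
l = -6691 (l = -9 - 6682 = -6691)
1/(1/(l - 113) + L) = 1/(1/(-6691 - 113) - 5486) = 1/(1/(-6804) - 5486) = 1/(-1/6804 - 5486) = 1/(-37326745/6804) = -6804/37326745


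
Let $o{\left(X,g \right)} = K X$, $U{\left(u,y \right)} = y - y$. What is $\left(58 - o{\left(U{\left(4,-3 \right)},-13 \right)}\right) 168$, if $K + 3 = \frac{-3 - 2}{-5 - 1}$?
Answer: $9744$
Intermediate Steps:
$K = - \frac{13}{6}$ ($K = -3 + \frac{-3 - 2}{-5 - 1} = -3 - \frac{5}{-6} = -3 - - \frac{5}{6} = -3 + \frac{5}{6} = - \frac{13}{6} \approx -2.1667$)
$U{\left(u,y \right)} = 0$
$o{\left(X,g \right)} = - \frac{13 X}{6}$
$\left(58 - o{\left(U{\left(4,-3 \right)},-13 \right)}\right) 168 = \left(58 - \left(- \frac{13}{6}\right) 0\right) 168 = \left(58 - 0\right) 168 = \left(58 + 0\right) 168 = 58 \cdot 168 = 9744$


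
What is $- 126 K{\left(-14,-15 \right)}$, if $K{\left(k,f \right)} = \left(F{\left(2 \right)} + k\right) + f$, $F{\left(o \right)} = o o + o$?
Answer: $2898$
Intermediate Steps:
$F{\left(o \right)} = o + o^{2}$ ($F{\left(o \right)} = o^{2} + o = o + o^{2}$)
$K{\left(k,f \right)} = 6 + f + k$ ($K{\left(k,f \right)} = \left(2 \left(1 + 2\right) + k\right) + f = \left(2 \cdot 3 + k\right) + f = \left(6 + k\right) + f = 6 + f + k$)
$- 126 K{\left(-14,-15 \right)} = - 126 \left(6 - 15 - 14\right) = \left(-126\right) \left(-23\right) = 2898$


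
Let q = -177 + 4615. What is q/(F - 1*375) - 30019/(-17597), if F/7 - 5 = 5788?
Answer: 642069415/353488536 ≈ 1.8164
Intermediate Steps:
F = 40551 (F = 35 + 7*5788 = 35 + 40516 = 40551)
q = 4438
q/(F - 1*375) - 30019/(-17597) = 4438/(40551 - 1*375) - 30019/(-17597) = 4438/(40551 - 375) - 30019*(-1/17597) = 4438/40176 + 30019/17597 = 4438*(1/40176) + 30019/17597 = 2219/20088 + 30019/17597 = 642069415/353488536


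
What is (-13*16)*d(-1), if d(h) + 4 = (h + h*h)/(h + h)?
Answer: 832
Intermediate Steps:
d(h) = -4 + (h + h²)/(2*h) (d(h) = -4 + (h + h*h)/(h + h) = -4 + (h + h²)/((2*h)) = -4 + (h + h²)*(1/(2*h)) = -4 + (h + h²)/(2*h))
(-13*16)*d(-1) = (-13*16)*(-7/2 + (½)*(-1)) = -208*(-7/2 - ½) = -208*(-4) = 832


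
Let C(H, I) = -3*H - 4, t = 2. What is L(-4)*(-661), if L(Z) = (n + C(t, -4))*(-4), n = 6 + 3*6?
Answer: 37016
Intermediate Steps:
C(H, I) = -4 - 3*H
n = 24 (n = 6 + 18 = 24)
L(Z) = -56 (L(Z) = (24 + (-4 - 3*2))*(-4) = (24 + (-4 - 6))*(-4) = (24 - 10)*(-4) = 14*(-4) = -56)
L(-4)*(-661) = -56*(-661) = 37016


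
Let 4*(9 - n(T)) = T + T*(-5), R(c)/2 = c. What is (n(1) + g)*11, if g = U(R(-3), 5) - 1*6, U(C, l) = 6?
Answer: 110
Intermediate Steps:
R(c) = 2*c
n(T) = 9 + T (n(T) = 9 - (T + T*(-5))/4 = 9 - (T - 5*T)/4 = 9 - (-1)*T = 9 + T)
g = 0 (g = 6 - 1*6 = 6 - 6 = 0)
(n(1) + g)*11 = ((9 + 1) + 0)*11 = (10 + 0)*11 = 10*11 = 110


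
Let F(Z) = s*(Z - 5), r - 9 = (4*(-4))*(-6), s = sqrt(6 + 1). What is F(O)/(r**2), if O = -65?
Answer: -2*sqrt(7)/315 ≈ -0.016798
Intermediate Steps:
s = sqrt(7) ≈ 2.6458
r = 105 (r = 9 + (4*(-4))*(-6) = 9 - 16*(-6) = 9 + 96 = 105)
F(Z) = sqrt(7)*(-5 + Z) (F(Z) = sqrt(7)*(Z - 5) = sqrt(7)*(-5 + Z))
F(O)/(r**2) = (sqrt(7)*(-5 - 65))/(105**2) = (sqrt(7)*(-70))/11025 = -70*sqrt(7)*(1/11025) = -2*sqrt(7)/315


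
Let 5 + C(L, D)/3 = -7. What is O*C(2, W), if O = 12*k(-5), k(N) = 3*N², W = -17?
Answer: -32400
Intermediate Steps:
C(L, D) = -36 (C(L, D) = -15 + 3*(-7) = -15 - 21 = -36)
O = 900 (O = 12*(3*(-5)²) = 12*(3*25) = 12*75 = 900)
O*C(2, W) = 900*(-36) = -32400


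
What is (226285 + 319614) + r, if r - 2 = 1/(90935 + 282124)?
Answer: 203653281160/373059 ≈ 5.4590e+5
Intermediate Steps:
r = 746119/373059 (r = 2 + 1/(90935 + 282124) = 2 + 1/373059 = 746119/373059 ≈ 2.0000)
(226285 + 319614) + r = (226285 + 319614) + 746119/373059 = 545899 + 746119/373059 = 203653281160/373059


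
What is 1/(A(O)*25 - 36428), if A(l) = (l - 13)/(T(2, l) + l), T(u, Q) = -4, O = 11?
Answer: -7/255046 ≈ -2.7446e-5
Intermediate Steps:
A(l) = (-13 + l)/(-4 + l) (A(l) = (l - 13)/(-4 + l) = (-13 + l)/(-4 + l))
1/(A(O)*25 - 36428) = 1/(((-13 + 11)/(-4 + 11))*25 - 36428) = 1/((-2/7)*25 - 36428) = 1/(((1/7)*(-2))*25 - 36428) = 1/(-2/7*25 - 36428) = 1/(-50/7 - 36428) = 1/(-255046/7) = -7/255046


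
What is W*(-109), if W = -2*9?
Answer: 1962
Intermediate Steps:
W = -18
W*(-109) = -18*(-109) = 1962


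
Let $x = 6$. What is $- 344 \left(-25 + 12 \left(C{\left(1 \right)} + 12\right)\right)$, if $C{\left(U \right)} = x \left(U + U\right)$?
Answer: $-90472$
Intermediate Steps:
$C{\left(U \right)} = 12 U$ ($C{\left(U \right)} = 6 \left(U + U\right) = 6 \cdot 2 U = 12 U$)
$- 344 \left(-25 + 12 \left(C{\left(1 \right)} + 12\right)\right) = - 344 \left(-25 + 12 \left(12 \cdot 1 + 12\right)\right) = - 344 \left(-25 + 12 \left(12 + 12\right)\right) = - 344 \left(-25 + 12 \cdot 24\right) = - 344 \left(-25 + 288\right) = \left(-344\right) 263 = -90472$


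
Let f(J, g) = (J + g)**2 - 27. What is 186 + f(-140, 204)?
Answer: 4255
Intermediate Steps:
f(J, g) = -27 + (J + g)**2
186 + f(-140, 204) = 186 + (-27 + (-140 + 204)**2) = 186 + (-27 + 64**2) = 186 + (-27 + 4096) = 186 + 4069 = 4255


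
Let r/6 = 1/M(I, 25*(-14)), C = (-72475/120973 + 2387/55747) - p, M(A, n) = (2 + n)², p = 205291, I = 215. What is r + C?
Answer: -27943980929988331649/136118510876904 ≈ -2.0529e+5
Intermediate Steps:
C = -1384461996469095/6743881831 (C = (-72475/120973 + 2387/55747) - 1*205291 = (-72475*1/120973 + 2387*(1/55747)) - 205291 = (-72475/120973 + 2387/55747) - 205291 = -3751501274/6743881831 - 205291 = -1384461996469095/6743881831 ≈ -2.0529e+5)
r = 1/20184 (r = 6/((2 + 25*(-14))²) = 6/((2 - 350)²) = 6/((-348)²) = 6/121104 = 6*(1/121104) = 1/20184 ≈ 4.9544e-5)
r + C = 1/20184 - 1384461996469095/6743881831 = -27943980929988331649/136118510876904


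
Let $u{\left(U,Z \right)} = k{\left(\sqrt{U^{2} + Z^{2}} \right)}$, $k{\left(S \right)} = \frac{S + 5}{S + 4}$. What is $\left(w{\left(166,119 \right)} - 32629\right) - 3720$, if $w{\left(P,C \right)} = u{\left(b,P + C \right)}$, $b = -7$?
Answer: $- \frac{1476782894}{40629} + \frac{\sqrt{81274}}{81258} \approx -36348.0$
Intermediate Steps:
$k{\left(S \right)} = \frac{5 + S}{4 + S}$
$u{\left(U,Z \right)} = \frac{5 + \sqrt{U^{2} + Z^{2}}}{4 + \sqrt{U^{2} + Z^{2}}}$
$w{\left(P,C \right)} = \frac{5 + \sqrt{49 + \left(C + P\right)^{2}}}{4 + \sqrt{49 + \left(C + P\right)^{2}}}$ ($w{\left(P,C \right)} = \frac{5 + \sqrt{\left(-7\right)^{2} + \left(P + C\right)^{2}}}{4 + \sqrt{\left(-7\right)^{2} + \left(P + C\right)^{2}}} = \frac{5 + \sqrt{49 + \left(C + P\right)^{2}}}{4 + \sqrt{49 + \left(C + P\right)^{2}}}$)
$\left(w{\left(166,119 \right)} - 32629\right) - 3720 = \left(\frac{5 + \sqrt{49 + \left(119 + 166\right)^{2}}}{4 + \sqrt{49 + \left(119 + 166\right)^{2}}} - 32629\right) - 3720 = \left(\frac{5 + \sqrt{49 + 285^{2}}}{4 + \sqrt{49 + 285^{2}}} - 32629\right) - 3720 = \left(\frac{5 + \sqrt{49 + 81225}}{4 + \sqrt{49 + 81225}} - 32629\right) - 3720 = \left(\frac{5 + \sqrt{81274}}{4 + \sqrt{81274}} - 32629\right) - 3720 = \left(-32629 + \frac{5 + \sqrt{81274}}{4 + \sqrt{81274}}\right) - 3720 = -36349 + \frac{5 + \sqrt{81274}}{4 + \sqrt{81274}}$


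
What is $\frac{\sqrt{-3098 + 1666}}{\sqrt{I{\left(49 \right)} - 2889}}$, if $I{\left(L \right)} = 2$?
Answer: $\frac{2 \sqrt{1033546}}{2887} \approx 0.70428$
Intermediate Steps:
$\frac{\sqrt{-3098 + 1666}}{\sqrt{I{\left(49 \right)} - 2889}} = \frac{\sqrt{-3098 + 1666}}{\sqrt{2 - 2889}} = \frac{\sqrt{-1432}}{\sqrt{-2887}} = \frac{2 i \sqrt{358}}{i \sqrt{2887}} = 2 i \sqrt{358} \left(- \frac{i \sqrt{2887}}{2887}\right) = \frac{2 \sqrt{1033546}}{2887}$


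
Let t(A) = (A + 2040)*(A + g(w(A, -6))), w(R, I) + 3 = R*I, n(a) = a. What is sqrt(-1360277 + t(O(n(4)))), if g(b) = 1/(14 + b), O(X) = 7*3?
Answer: I*sqrt(17417509115)/115 ≈ 1147.6*I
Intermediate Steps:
w(R, I) = -3 + I*R (w(R, I) = -3 + R*I = -3 + I*R)
O(X) = 21
t(A) = (2040 + A)*(A + 1/(11 - 6*A)) (t(A) = (A + 2040)*(A + 1/(14 + (-3 - 6*A))) = (2040 + A)*(A + 1/(11 - 6*A)))
sqrt(-1360277 + t(O(n(4)))) = sqrt(-1360277 + (-2040 - 1*21 + 21*(-11 + 6*21)*(2040 + 21))/(-11 + 6*21)) = sqrt(-1360277 + (-2040 - 21 + 21*(-11 + 126)*2061)/(-11 + 126)) = sqrt(-1360277 + (-2040 - 21 + 21*115*2061)/115) = sqrt(-1360277 + (-2040 - 21 + 4977315)/115) = sqrt(-1360277 + (1/115)*4975254) = sqrt(-1360277 + 4975254/115) = sqrt(-151456601/115) = I*sqrt(17417509115)/115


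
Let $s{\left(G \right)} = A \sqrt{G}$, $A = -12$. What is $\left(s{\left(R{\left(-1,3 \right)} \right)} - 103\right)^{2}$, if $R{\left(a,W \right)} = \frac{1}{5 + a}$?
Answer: $11881$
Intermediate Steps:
$s{\left(G \right)} = - 12 \sqrt{G}$
$\left(s{\left(R{\left(-1,3 \right)} \right)} - 103\right)^{2} = \left(- 12 \sqrt{\frac{1}{5 - 1}} - 103\right)^{2} = \left(- 12 \sqrt{\frac{1}{4}} - 103\right)^{2} = \left(- \frac{12}{2} - 103\right)^{2} = \left(\left(-12\right) \frac{1}{2} - 103\right)^{2} = \left(-6 - 103\right)^{2} = \left(-109\right)^{2} = 11881$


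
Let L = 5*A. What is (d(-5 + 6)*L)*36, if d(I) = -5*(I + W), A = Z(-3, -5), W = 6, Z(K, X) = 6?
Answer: -37800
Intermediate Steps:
A = 6
d(I) = -30 - 5*I (d(I) = -5*(I + 6) = -5*(6 + I) = -30 - 5*I)
L = 30 (L = 5*6 = 30)
(d(-5 + 6)*L)*36 = ((-30 - 5*(-5 + 6))*30)*36 = ((-30 - 5*1)*30)*36 = ((-30 - 5)*30)*36 = -35*30*36 = -1050*36 = -37800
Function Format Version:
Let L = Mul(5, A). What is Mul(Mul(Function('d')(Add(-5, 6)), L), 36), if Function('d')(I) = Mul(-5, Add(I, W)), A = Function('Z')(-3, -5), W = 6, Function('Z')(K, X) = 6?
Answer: -37800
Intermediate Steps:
A = 6
Function('d')(I) = Add(-30, Mul(-5, I)) (Function('d')(I) = Mul(-5, Add(I, 6)) = Mul(-5, Add(6, I)) = Add(-30, Mul(-5, I)))
L = 30 (L = Mul(5, 6) = 30)
Mul(Mul(Function('d')(Add(-5, 6)), L), 36) = Mul(Mul(Add(-30, Mul(-5, Add(-5, 6))), 30), 36) = Mul(Mul(Add(-30, Mul(-5, 1)), 30), 36) = Mul(Mul(Add(-30, -5), 30), 36) = Mul(Mul(-35, 30), 36) = Mul(-1050, 36) = -37800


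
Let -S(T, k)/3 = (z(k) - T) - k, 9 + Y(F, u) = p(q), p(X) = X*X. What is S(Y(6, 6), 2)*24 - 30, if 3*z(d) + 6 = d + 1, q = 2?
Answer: -174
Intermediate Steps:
p(X) = X²
Y(F, u) = -5 (Y(F, u) = -9 + 2² = -9 + 4 = -5)
z(d) = -5/3 + d/3 (z(d) = -2 + (d + 1)/3 = -2 + (1 + d)/3 = -2 + (⅓ + d/3) = -5/3 + d/3)
S(T, k) = 5 + 2*k + 3*T (S(T, k) = -3*(((-5/3 + k/3) - T) - k) = -3*((-5/3 - T + k/3) - k) = -3*(-5/3 - T - 2*k/3) = 5 + 2*k + 3*T)
S(Y(6, 6), 2)*24 - 30 = (5 + 2*2 + 3*(-5))*24 - 30 = (5 + 4 - 15)*24 - 30 = -6*24 - 30 = -144 - 30 = -174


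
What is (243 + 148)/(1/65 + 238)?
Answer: 25415/15471 ≈ 1.6428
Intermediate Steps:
(243 + 148)/(1/65 + 238) = 391/(1/65 + 238) = 391/(15471/65) = 391*(65/15471) = 25415/15471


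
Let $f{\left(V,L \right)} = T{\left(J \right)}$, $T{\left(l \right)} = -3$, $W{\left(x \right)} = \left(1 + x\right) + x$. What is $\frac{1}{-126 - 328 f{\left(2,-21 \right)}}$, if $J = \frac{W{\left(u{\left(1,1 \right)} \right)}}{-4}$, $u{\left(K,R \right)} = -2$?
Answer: $\frac{1}{858} \approx 0.0011655$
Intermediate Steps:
$W{\left(x \right)} = 1 + 2 x$
$J = \frac{3}{4}$ ($J = \frac{1 + 2 \left(-2\right)}{-4} = \left(1 - 4\right) \left(- \frac{1}{4}\right) = \left(-3\right) \left(- \frac{1}{4}\right) = \frac{3}{4} \approx 0.75$)
$f{\left(V,L \right)} = -3$
$\frac{1}{-126 - 328 f{\left(2,-21 \right)}} = \frac{1}{-126 - -984} = \frac{1}{-126 + 984} = \frac{1}{858}$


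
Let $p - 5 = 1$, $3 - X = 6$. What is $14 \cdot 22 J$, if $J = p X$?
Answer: $-5544$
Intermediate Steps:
$X = -3$ ($X = 3 - 6 = -3$)
$p = 6$ ($p = 5 + 1 = 6$)
$J = -18$ ($J = 6 \left(-3\right) = -18$)
$14 \cdot 22 J = 14 \cdot 22 \left(-18\right) = 308 \left(-18\right) = -5544$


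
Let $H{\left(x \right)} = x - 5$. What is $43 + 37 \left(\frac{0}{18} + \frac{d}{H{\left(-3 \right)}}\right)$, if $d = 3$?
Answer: $\frac{233}{8} \approx 29.125$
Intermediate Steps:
$H{\left(x \right)} = -5 + x$
$43 + 37 \left(\frac{0}{18} + \frac{d}{H{\left(-3 \right)}}\right) = 43 + 37 \left(\frac{0}{18} + \frac{3}{-5 - 3}\right) = 43 + 37 \left(0 \cdot \frac{1}{18} + \frac{3}{-8}\right) = 43 + 37 \left(0 + 3 \left(- \frac{1}{8}\right)\right) = 43 + 37 \left(0 - \frac{3}{8}\right) = 43 + 37 \left(- \frac{3}{8}\right) = 43 - \frac{111}{8} = \frac{233}{8}$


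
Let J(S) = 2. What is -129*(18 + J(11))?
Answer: -2580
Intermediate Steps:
-129*(18 + J(11)) = -129*(18 + 2) = -129*20 = -2580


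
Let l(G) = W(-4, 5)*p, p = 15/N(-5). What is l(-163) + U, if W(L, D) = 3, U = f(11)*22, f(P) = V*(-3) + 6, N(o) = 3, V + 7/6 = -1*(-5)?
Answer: -106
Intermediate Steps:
V = 23/6 (V = -7/6 - 1*(-5) = -7/6 + 5 = 23/6 ≈ 3.8333)
f(P) = -11/2 (f(P) = (23/6)*(-3) + 6 = -23/2 + 6 = -11/2)
U = -121 (U = -11/2*22 = -121)
p = 5 (p = 15/3 = 15*(⅓) = 5)
l(G) = 15 (l(G) = 3*5 = 15)
l(-163) + U = 15 - 121 = -106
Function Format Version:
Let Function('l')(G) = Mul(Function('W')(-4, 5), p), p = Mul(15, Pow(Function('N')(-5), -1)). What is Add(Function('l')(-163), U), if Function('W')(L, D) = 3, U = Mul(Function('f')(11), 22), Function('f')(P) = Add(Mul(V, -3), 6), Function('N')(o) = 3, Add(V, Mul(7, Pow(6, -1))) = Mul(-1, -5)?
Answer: -106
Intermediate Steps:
V = Rational(23, 6) (V = Add(Rational(-7, 6), Mul(-1, -5)) = Add(Rational(-7, 6), 5) = Rational(23, 6) ≈ 3.8333)
Function('f')(P) = Rational(-11, 2) (Function('f')(P) = Add(Mul(Rational(23, 6), -3), 6) = Add(Rational(-23, 2), 6) = Rational(-11, 2))
U = -121 (U = Mul(Rational(-11, 2), 22) = -121)
p = 5 (p = Mul(15, Pow(3, -1)) = Mul(15, Rational(1, 3)) = 5)
Function('l')(G) = 15 (Function('l')(G) = Mul(3, 5) = 15)
Add(Function('l')(-163), U) = Add(15, -121) = -106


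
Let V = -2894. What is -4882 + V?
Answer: -7776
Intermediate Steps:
-4882 + V = -4882 - 2894 = -7776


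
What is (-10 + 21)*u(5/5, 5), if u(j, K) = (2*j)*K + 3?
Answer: 143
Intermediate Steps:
u(j, K) = 3 + 2*K*j (u(j, K) = 2*K*j + 3 = 3 + 2*K*j)
(-10 + 21)*u(5/5, 5) = (-10 + 21)*(3 + 2*5*(5/5)) = 11*(3 + 2*5*(5*(1/5))) = 11*(3 + 2*5*1) = 11*(3 + 10) = 11*13 = 143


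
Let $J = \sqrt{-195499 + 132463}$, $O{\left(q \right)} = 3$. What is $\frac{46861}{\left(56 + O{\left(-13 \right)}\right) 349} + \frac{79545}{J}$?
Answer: $\frac{46861}{20591} - \frac{26515 i \sqrt{1751}}{3502} \approx 2.2758 - 316.82 i$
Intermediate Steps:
$J = 6 i \sqrt{1751}$ ($J = \sqrt{-63036} = 6 i \sqrt{1751} \approx 251.07 i$)
$\frac{46861}{\left(56 + O{\left(-13 \right)}\right) 349} + \frac{79545}{J} = \frac{46861}{\left(56 + 3\right) 349} + \frac{79545}{6 i \sqrt{1751}} = \frac{46861}{59 \cdot 349} + 79545 \left(- \frac{i \sqrt{1751}}{10506}\right) = \frac{46861}{20591} - \frac{26515 i \sqrt{1751}}{3502}$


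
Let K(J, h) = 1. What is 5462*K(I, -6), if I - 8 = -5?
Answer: 5462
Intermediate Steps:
I = 3 (I = 8 - 5 = 3)
5462*K(I, -6) = 5462*1 = 5462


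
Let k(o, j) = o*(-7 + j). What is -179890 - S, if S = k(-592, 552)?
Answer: 142750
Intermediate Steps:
S = -322640 (S = -592*(-7 + 552) = -592*545 = -322640)
-179890 - S = -179890 - 1*(-322640) = -179890 + 322640 = 142750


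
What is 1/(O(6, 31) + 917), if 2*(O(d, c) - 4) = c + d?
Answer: 2/1879 ≈ 0.0010644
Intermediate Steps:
O(d, c) = 4 + c/2 + d/2 (O(d, c) = 4 + (c + d)/2 = 4 + (c/2 + d/2) = 4 + c/2 + d/2)
1/(O(6, 31) + 917) = 1/((4 + (1/2)*31 + (1/2)*6) + 917) = 1/((4 + 31/2 + 3) + 917) = 1/(45/2 + 917) = 1/(1879/2) = 2/1879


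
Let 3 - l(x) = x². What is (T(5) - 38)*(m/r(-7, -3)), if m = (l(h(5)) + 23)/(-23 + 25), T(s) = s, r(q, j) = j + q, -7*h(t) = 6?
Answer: 20427/490 ≈ 41.688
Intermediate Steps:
h(t) = -6/7 (h(t) = -⅐*6 = -6/7)
l(x) = 3 - x²
m = 619/49 (m = ((3 - (-6/7)²) + 23)/(-23 + 25) = ((3 - 1*36/49) + 23)/2 = ((3 - 36/49) + 23)*(½) = (111/49 + 23)*(½) = (1238/49)*(½) = 619/49 ≈ 12.633)
(T(5) - 38)*(m/r(-7, -3)) = (5 - 38)*(619/(49*(-3 - 7))) = -20427/(49*(-10)) = -20427*(-1)/(49*10) = -33*(-619/490) = 20427/490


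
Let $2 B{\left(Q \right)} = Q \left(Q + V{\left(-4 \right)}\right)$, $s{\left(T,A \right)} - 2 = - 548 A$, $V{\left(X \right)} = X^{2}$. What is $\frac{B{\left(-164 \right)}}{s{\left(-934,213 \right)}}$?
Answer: $- \frac{6068}{58361} \approx -0.10397$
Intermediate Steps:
$s{\left(T,A \right)} = 2 - 548 A$
$B{\left(Q \right)} = \frac{Q \left(16 + Q\right)}{2}$ ($B{\left(Q \right)} = \frac{Q \left(Q + \left(-4\right)^{2}\right)}{2} = \frac{Q \left(Q + 16\right)}{2} = \frac{Q \left(16 + Q\right)}{2}$)
$\frac{B{\left(-164 \right)}}{s{\left(-934,213 \right)}} = \frac{\frac{1}{2} \left(-164\right) \left(16 - 164\right)}{2 - 116724} = \frac{\frac{1}{2} \left(-164\right) \left(-148\right)}{2 - 116724} = \frac{12136}{-116722} = 12136 \left(- \frac{1}{116722}\right) = - \frac{6068}{58361}$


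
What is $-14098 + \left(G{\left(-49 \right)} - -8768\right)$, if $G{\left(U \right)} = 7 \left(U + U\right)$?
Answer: $-6016$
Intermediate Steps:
$G{\left(U \right)} = 14 U$ ($G{\left(U \right)} = 7 \cdot 2 U = 14 U$)
$-14098 + \left(G{\left(-49 \right)} - -8768\right) = -14098 + \left(14 \left(-49\right) - -8768\right) = -14098 + \left(-686 + 8768\right) = -14098 + 8082 = -6016$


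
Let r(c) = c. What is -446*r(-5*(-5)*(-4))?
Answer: 44600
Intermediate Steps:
-446*r(-5*(-5)*(-4)) = -446*(-5*(-5))*(-4) = -11150*(-4) = -446*(-100) = 44600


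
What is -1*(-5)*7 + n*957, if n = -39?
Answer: -37288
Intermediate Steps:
-1*(-5)*7 + n*957 = -1*(-5)*7 - 39*957 = 5*7 - 37323 = 35 - 37323 = -37288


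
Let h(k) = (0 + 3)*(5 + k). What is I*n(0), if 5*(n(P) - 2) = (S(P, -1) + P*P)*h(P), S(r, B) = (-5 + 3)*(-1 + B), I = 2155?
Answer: 30170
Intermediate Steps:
h(k) = 15 + 3*k (h(k) = 3*(5 + k) = 15 + 3*k)
S(r, B) = 2 - 2*B (S(r, B) = -2*(-1 + B) = 2 - 2*B)
n(P) = 2 + (4 + P²)*(15 + 3*P)/5 (n(P) = 2 + (((2 - 2*(-1)) + P*P)*(15 + 3*P))/5 = 2 + (((2 + 2) + P²)*(15 + 3*P))/5 = 2 + ((4 + P²)*(15 + 3*P))/5 = 2 + (4 + P²)*(15 + 3*P)/5)
I*n(0) = 2155*(14 + (12/5)*0 + (⅗)*0²*(5 + 0)) = 2155*(14 + 0 + (⅗)*0*5) = 2155*(14 + 0 + 0) = 2155*14 = 30170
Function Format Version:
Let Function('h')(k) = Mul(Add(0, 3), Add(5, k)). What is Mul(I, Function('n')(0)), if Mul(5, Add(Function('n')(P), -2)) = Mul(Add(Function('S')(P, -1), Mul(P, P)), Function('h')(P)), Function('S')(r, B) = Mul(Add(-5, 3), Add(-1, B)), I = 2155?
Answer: 30170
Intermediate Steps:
Function('h')(k) = Add(15, Mul(3, k)) (Function('h')(k) = Mul(3, Add(5, k)) = Add(15, Mul(3, k)))
Function('S')(r, B) = Add(2, Mul(-2, B)) (Function('S')(r, B) = Mul(-2, Add(-1, B)) = Add(2, Mul(-2, B)))
Function('n')(P) = Add(2, Mul(Rational(1, 5), Add(4, Pow(P, 2)), Add(15, Mul(3, P)))) (Function('n')(P) = Add(2, Mul(Rational(1, 5), Mul(Add(Add(2, Mul(-2, -1)), Mul(P, P)), Add(15, Mul(3, P))))) = Add(2, Mul(Rational(1, 5), Mul(Add(Add(2, 2), Pow(P, 2)), Add(15, Mul(3, P))))) = Add(2, Mul(Rational(1, 5), Mul(Add(4, Pow(P, 2)), Add(15, Mul(3, P))))) = Add(2, Mul(Rational(1, 5), Add(4, Pow(P, 2)), Add(15, Mul(3, P)))))
Mul(I, Function('n')(0)) = Mul(2155, Add(14, Mul(Rational(12, 5), 0), Mul(Rational(3, 5), Pow(0, 2), Add(5, 0)))) = Mul(2155, Add(14, 0, Mul(Rational(3, 5), 0, 5))) = Mul(2155, Add(14, 0, 0)) = Mul(2155, 14) = 30170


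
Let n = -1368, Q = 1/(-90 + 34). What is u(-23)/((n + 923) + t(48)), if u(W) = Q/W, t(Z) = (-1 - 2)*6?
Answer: -1/596344 ≈ -1.6769e-6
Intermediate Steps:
t(Z) = -18 (t(Z) = -3*6 = -18)
Q = -1/56 (Q = 1/(-56) = -1/56 ≈ -0.017857)
u(W) = -1/(56*W)
u(-23)/((n + 923) + t(48)) = (-1/56/(-23))/((-1368 + 923) - 18) = (-1/56*(-1/23))/(-445 - 18) = (1/1288)/(-463) = (1/1288)*(-1/463) = -1/596344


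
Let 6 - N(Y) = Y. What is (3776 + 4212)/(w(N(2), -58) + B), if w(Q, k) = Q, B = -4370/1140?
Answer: 47928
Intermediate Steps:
B = -23/6 (B = -4370*1/1140 = -23/6 ≈ -3.8333)
N(Y) = 6 - Y
(3776 + 4212)/(w(N(2), -58) + B) = (3776 + 4212)/((6 - 1*2) - 23/6) = 7988/((6 - 2) - 23/6) = 7988/(4 - 23/6) = 7988/(⅙) = 7988*6 = 47928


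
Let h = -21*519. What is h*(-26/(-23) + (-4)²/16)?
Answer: -534051/23 ≈ -23220.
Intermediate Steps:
h = -10899
h*(-26/(-23) + (-4)²/16) = -10899*(-26/(-23) + (-4)²/16) = -10899*(-26*(-1/23) + 16*(1/16)) = -10899*(26/23 + 1) = -10899*49/23 = -534051/23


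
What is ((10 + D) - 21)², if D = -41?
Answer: 2704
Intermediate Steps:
((10 + D) - 21)² = ((10 - 41) - 21)² = (-31 - 21)² = (-52)² = 2704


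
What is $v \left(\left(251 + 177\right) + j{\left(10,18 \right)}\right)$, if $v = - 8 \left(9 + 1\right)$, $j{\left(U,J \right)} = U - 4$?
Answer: $-34720$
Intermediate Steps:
$j{\left(U,J \right)} = -4 + U$
$v = -80$ ($v = \left(-8\right) 10 = -80$)
$v \left(\left(251 + 177\right) + j{\left(10,18 \right)}\right) = - 80 \left(\left(251 + 177\right) + \left(-4 + 10\right)\right) = - 80 \left(428 + 6\right) = \left(-80\right) 434 = -34720$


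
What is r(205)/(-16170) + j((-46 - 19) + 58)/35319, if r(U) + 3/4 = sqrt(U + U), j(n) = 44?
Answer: 983959/761477640 - sqrt(410)/16170 ≈ 3.9947e-5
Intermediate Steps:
r(U) = -3/4 + sqrt(2)*sqrt(U) (r(U) = -3/4 + sqrt(U + U) = -3/4 + sqrt(2*U) = -3/4 + sqrt(2)*sqrt(U))
r(205)/(-16170) + j((-46 - 19) + 58)/35319 = (-3/4 + sqrt(2)*sqrt(205))/(-16170) + 44/35319 = (-3/4 + sqrt(410))*(-1/16170) + 44*(1/35319) = (1/21560 - sqrt(410)/16170) + 44/35319 = 983959/761477640 - sqrt(410)/16170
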